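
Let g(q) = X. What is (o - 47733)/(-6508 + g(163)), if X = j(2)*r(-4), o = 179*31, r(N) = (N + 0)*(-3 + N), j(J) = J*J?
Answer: 10546/1599 ≈ 6.5954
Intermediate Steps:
j(J) = J²
r(N) = N*(-3 + N)
o = 5549
X = 112 (X = 2²*(-4*(-3 - 4)) = 4*(-4*(-7)) = 4*28 = 112)
g(q) = 112
(o - 47733)/(-6508 + g(163)) = (5549 - 47733)/(-6508 + 112) = -42184/(-6396) = -42184*(-1/6396) = 10546/1599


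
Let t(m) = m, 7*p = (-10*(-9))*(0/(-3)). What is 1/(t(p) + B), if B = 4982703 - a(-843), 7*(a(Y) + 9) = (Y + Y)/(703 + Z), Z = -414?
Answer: 2023/10080028062 ≈ 2.0069e-7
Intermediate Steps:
a(Y) = -9 + 2*Y/2023 (a(Y) = -9 + ((Y + Y)/(703 - 414))/7 = -9 + ((2*Y)/289)/7 = -9 + ((2*Y)*(1/289))/7 = -9 + (2*Y/289)/7 = -9 + 2*Y/2023)
B = 10080028062/2023 (B = 4982703 - (-9 + (2/2023)*(-843)) = 4982703 - (-9 - 1686/2023) = 4982703 - 1*(-19893/2023) = 4982703 + 19893/2023 = 10080028062/2023 ≈ 4.9827e+6)
p = 0 (p = ((-10*(-9))*(0/(-3)))/7 = (90*(0*(-⅓)))/7 = (90*0)/7 = (⅐)*0 = 0)
1/(t(p) + B) = 1/(0 + 10080028062/2023) = 1/(10080028062/2023) = 2023/10080028062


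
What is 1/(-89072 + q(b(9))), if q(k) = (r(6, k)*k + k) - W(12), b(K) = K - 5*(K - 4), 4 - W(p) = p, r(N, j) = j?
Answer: -1/88824 ≈ -1.1258e-5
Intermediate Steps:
W(p) = 4 - p
b(K) = 20 - 4*K (b(K) = K - 5*(-4 + K) = K + (20 - 5*K) = 20 - 4*K)
q(k) = 8 + k + k² (q(k) = (k*k + k) - (4 - 1*12) = (k² + k) - (4 - 12) = (k + k²) - 1*(-8) = (k + k²) + 8 = 8 + k + k²)
1/(-89072 + q(b(9))) = 1/(-89072 + (8 + (20 - 4*9) + (20 - 4*9)²)) = 1/(-89072 + (8 + (20 - 36) + (20 - 36)²)) = 1/(-89072 + (8 - 16 + (-16)²)) = 1/(-89072 + (8 - 16 + 256)) = 1/(-89072 + 248) = 1/(-88824) = -1/88824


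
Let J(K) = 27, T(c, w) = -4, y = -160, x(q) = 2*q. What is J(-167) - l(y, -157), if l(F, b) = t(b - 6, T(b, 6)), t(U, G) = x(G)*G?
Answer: -5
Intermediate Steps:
t(U, G) = 2*G**2 (t(U, G) = (2*G)*G = 2*G**2)
l(F, b) = 32 (l(F, b) = 2*(-4)**2 = 2*16 = 32)
J(-167) - l(y, -157) = 27 - 1*32 = 27 - 32 = -5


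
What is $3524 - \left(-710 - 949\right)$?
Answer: $5183$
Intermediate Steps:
$3524 - \left(-710 - 949\right) = 3524 - -1659 = 3524 + 1659 = 5183$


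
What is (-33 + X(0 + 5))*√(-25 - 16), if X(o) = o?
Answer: -28*I*√41 ≈ -179.29*I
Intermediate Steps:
(-33 + X(0 + 5))*√(-25 - 16) = (-33 + (0 + 5))*√(-25 - 16) = (-33 + 5)*√(-41) = -28*I*√41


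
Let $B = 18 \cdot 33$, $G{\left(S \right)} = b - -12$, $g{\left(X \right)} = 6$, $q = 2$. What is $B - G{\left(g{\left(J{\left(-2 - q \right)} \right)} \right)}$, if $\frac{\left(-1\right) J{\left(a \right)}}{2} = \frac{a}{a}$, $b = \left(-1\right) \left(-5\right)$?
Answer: $577$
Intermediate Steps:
$b = 5$
$J{\left(a \right)} = -2$ ($J{\left(a \right)} = - 2 \frac{a}{a} = \left(-2\right) 1 = -2$)
$G{\left(S \right)} = 17$ ($G{\left(S \right)} = 5 - -12 = 5 + 12 = 17$)
$B = 594$
$B - G{\left(g{\left(J{\left(-2 - q \right)} \right)} \right)} = 594 - 17 = 577$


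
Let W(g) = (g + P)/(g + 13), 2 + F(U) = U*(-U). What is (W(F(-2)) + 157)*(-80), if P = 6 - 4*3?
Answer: -86960/7 ≈ -12423.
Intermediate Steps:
P = -6 (P = 6 - 12 = -6)
F(U) = -2 - U² (F(U) = -2 + U*(-U) = -2 - U²)
W(g) = (-6 + g)/(13 + g) (W(g) = (g - 6)/(g + 13) = (-6 + g)/(13 + g))
(W(F(-2)) + 157)*(-80) = ((-6 + (-2 - 1*(-2)²))/(13 + (-2 - 1*(-2)²)) + 157)*(-80) = ((-6 + (-2 - 1*4))/(13 + (-2 - 1*4)) + 157)*(-80) = ((-6 + (-2 - 4))/(13 + (-2 - 4)) + 157)*(-80) = ((-6 - 6)/(13 - 6) + 157)*(-80) = (-12/7 + 157)*(-80) = (1087/7)*(-80) = -86960/7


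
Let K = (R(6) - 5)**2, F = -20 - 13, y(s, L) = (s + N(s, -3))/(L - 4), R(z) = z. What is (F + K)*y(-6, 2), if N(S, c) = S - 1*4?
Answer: -256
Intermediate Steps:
N(S, c) = -4 + S (N(S, c) = S - 4 = -4 + S)
y(s, L) = (-4 + 2*s)/(-4 + L) (y(s, L) = (s + (-4 + s))/(L - 4) = (-4 + 2*s)/(-4 + L))
F = -33
K = 1 (K = (6 - 5)**2 = 1**2 = 1)
(F + K)*y(-6, 2) = (-33 + 1)*(2*(-2 - 6)/(-4 + 2)) = -64*(-8)/(-2) = -64*(-1)*(-8)/2 = -32*8 = -256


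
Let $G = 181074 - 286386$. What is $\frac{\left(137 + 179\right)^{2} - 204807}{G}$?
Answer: $\frac{104951}{105312} \approx 0.99657$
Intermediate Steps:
$G = -105312$ ($G = 181074 - 286386 = -105312$)
$\frac{\left(137 + 179\right)^{2} - 204807}{G} = \frac{\left(137 + 179\right)^{2} - 204807}{-105312} = \left(316^{2} - 204807\right) \left(- \frac{1}{105312}\right) = \left(99856 - 204807\right) \left(- \frac{1}{105312}\right) = \left(-104951\right) \left(- \frac{1}{105312}\right) = \frac{104951}{105312}$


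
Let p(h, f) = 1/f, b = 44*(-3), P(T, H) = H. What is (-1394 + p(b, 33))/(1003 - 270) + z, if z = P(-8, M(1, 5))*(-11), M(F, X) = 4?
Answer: -1110317/24189 ≈ -45.902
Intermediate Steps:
b = -132
z = -44 (z = 4*(-11) = -44)
(-1394 + p(b, 33))/(1003 - 270) + z = (-1394 + 1/33)/(1003 - 270) - 44 = (-1394 + 1/33)/733 - 44 = -46001/33*1/733 - 44 = -46001/24189 - 44 = -1110317/24189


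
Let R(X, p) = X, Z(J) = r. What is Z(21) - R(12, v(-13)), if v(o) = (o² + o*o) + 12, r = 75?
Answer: 63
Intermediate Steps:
Z(J) = 75
v(o) = 12 + 2*o² (v(o) = (o² + o²) + 12 = 2*o² + 12 = 12 + 2*o²)
Z(21) - R(12, v(-13)) = 75 - 1*12 = 75 - 12 = 63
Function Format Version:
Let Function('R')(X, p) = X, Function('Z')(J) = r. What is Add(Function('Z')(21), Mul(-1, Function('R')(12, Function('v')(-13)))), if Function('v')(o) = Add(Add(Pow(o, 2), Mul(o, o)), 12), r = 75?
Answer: 63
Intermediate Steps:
Function('Z')(J) = 75
Function('v')(o) = Add(12, Mul(2, Pow(o, 2))) (Function('v')(o) = Add(Add(Pow(o, 2), Pow(o, 2)), 12) = Add(Mul(2, Pow(o, 2)), 12) = Add(12, Mul(2, Pow(o, 2))))
Add(Function('Z')(21), Mul(-1, Function('R')(12, Function('v')(-13)))) = Add(75, Mul(-1, 12)) = Add(75, -12) = 63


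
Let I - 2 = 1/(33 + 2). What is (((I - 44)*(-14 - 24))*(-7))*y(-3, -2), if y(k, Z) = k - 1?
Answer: 223288/5 ≈ 44658.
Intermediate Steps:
y(k, Z) = -1 + k
I = 71/35 (I = 2 + 1/(33 + 2) = 2 + 1/35 = 71/35 ≈ 2.0286)
(((I - 44)*(-14 - 24))*(-7))*y(-3, -2) = (((71/35 - 44)*(-14 - 24))*(-7))*(-1 - 3) = (-1469/35*(-38)*(-7))*(-4) = ((55822/35)*(-7))*(-4) = -55822/5*(-4) = 223288/5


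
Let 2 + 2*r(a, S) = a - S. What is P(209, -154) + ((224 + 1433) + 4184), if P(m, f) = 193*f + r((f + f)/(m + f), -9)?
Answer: -238803/10 ≈ -23880.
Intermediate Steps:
r(a, S) = -1 + a/2 - S/2 (r(a, S) = -1 + (a - S)/2 = -1 + (a/2 - S/2) = -1 + a/2 - S/2)
P(m, f) = 7/2 + 193*f + f/(f + m) (P(m, f) = 193*f + (-1 + ((f + f)/(m + f))/2 - 1/2*(-9)) = 193*f + (-1 + ((2*f)/(f + m))/2 + 9/2) = 193*f + (-1 + (2*f/(f + m))/2 + 9/2) = 193*f + (-1 + f/(f + m) + 9/2) = 193*f + (7/2 + f/(f + m)) = 7/2 + 193*f + f/(f + m))
P(209, -154) + ((224 + 1433) + 4184) = (-154 + (7 + 386*(-154))*(-154 + 209)/2)/(-154 + 209) + ((224 + 1433) + 4184) = (-154 + (1/2)*(7 - 59444)*55)/55 + (1657 + 4184) = (-154 + (1/2)*(-59437)*55)/55 + 5841 = (-154 - 3269035/2)/55 + 5841 = (1/55)*(-3269343/2) + 5841 = -297213/10 + 5841 = -238803/10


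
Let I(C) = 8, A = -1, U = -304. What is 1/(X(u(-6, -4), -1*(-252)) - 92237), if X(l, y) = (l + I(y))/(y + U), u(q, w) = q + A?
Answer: -52/4796325 ≈ -1.0842e-5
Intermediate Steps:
u(q, w) = -1 + q (u(q, w) = q - 1 = -1 + q)
X(l, y) = (8 + l)/(-304 + y) (X(l, y) = (l + 8)/(y - 304) = (8 + l)/(-304 + y))
1/(X(u(-6, -4), -1*(-252)) - 92237) = 1/((8 + (-1 - 6))/(-304 - 1*(-252)) - 92237) = 1/((8 - 7)/(-304 + 252) - 92237) = 1/(1/(-52) - 92237) = 1/(-1/52*1 - 92237) = 1/(-1/52 - 92237) = 1/(-4796325/52) = -52/4796325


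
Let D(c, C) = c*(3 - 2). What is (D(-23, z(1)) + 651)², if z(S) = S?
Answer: 394384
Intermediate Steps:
D(c, C) = c (D(c, C) = c*1 = c)
(D(-23, z(1)) + 651)² = (-23 + 651)² = 628² = 394384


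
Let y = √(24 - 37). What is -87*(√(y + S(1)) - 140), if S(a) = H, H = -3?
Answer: 12180 - 87*√(-3 + I*√13) ≈ 12100.0 - 170.6*I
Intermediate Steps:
y = I*√13 (y = √(-13) = I*√13 ≈ 3.6056*I)
S(a) = -3
-87*(√(y + S(1)) - 140) = -87*(√(I*√13 - 3) - 140) = -87*(√(-3 + I*√13) - 140) = -87*(-140 + √(-3 + I*√13)) = 12180 - 87*√(-3 + I*√13)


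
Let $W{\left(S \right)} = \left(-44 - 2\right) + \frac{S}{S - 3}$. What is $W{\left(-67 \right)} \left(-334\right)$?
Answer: $\frac{526551}{35} \approx 15044.0$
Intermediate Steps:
$W{\left(S \right)} = -46 + \frac{S}{-3 + S}$ ($W{\left(S \right)} = -46 + \frac{S}{S - 3} = -46 + \frac{S}{-3 + S}$)
$W{\left(-67 \right)} \left(-334\right) = \frac{3 \left(46 - -1005\right)}{-3 - 67} \left(-334\right) = \frac{3 \left(46 + 1005\right)}{-70} \left(-334\right) = 3 \left(- \frac{1}{70}\right) 1051 \left(-334\right) = \left(- \frac{3153}{70}\right) \left(-334\right) = \frac{526551}{35}$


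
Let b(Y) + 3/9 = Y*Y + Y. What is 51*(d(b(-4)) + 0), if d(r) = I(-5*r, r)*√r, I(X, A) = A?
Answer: 595*√105/3 ≈ 2032.3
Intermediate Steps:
b(Y) = -⅓ + Y + Y² (b(Y) = -⅓ + (Y*Y + Y) = -⅓ + (Y² + Y) = -⅓ + (Y + Y²) = -⅓ + Y + Y²)
d(r) = r^(3/2) (d(r) = r*√r = r^(3/2))
51*(d(b(-4)) + 0) = 51*((-⅓ - 4 + (-4)²)^(3/2) + 0) = 51*((-⅓ - 4 + 16)^(3/2) + 0) = 51*((35/3)^(3/2) + 0) = 51*(35*√105/9 + 0) = 51*(35*√105/9) = 595*√105/3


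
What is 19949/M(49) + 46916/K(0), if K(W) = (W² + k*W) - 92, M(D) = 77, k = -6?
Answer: -444306/1771 ≈ -250.88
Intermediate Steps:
K(W) = -92 + W² - 6*W (K(W) = (W² - 6*W) - 92 = -92 + W² - 6*W)
19949/M(49) + 46916/K(0) = 19949/77 + 46916/(-92 + 0² - 6*0) = 19949*(1/77) + 46916/(-92 + 0 + 0) = 19949/77 + 46916/(-92) = 19949/77 + 46916*(-1/92) = 19949/77 - 11729/23 = -444306/1771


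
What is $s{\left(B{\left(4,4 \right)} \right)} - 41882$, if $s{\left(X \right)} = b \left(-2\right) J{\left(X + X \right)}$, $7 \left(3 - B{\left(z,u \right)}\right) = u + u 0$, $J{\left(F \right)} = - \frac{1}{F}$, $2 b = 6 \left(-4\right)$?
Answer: $- \frac{712078}{17} \approx -41887.0$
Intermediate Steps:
$b = -12$ ($b = \frac{6 \left(-4\right)}{2} = \frac{1}{2} \left(-24\right) = -12$)
$B{\left(z,u \right)} = 3 - \frac{u}{7}$ ($B{\left(z,u \right)} = 3 - \frac{u + u 0}{7} = 3 - \frac{u + 0}{7} = 3 - \frac{u}{7}$)
$s{\left(X \right)} = - \frac{12}{X}$ ($s{\left(X \right)} = \left(-12\right) \left(-2\right) \left(- \frac{1}{X + X}\right) = 24 \left(- \frac{1}{2 X}\right) = - \frac{12}{X}$)
$s{\left(B{\left(4,4 \right)} \right)} - 41882 = - \frac{12}{3 - \frac{4}{7}} - 41882 = - \frac{12}{\frac{17}{7}} - 41882 = \left(-12\right) \frac{7}{17} - 41882 = - \frac{84}{17} - 41882 = - \frac{712078}{17}$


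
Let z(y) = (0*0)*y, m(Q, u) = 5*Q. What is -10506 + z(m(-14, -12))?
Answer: -10506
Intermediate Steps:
z(y) = 0 (z(y) = 0*y = 0)
-10506 + z(m(-14, -12)) = -10506 + 0 = -10506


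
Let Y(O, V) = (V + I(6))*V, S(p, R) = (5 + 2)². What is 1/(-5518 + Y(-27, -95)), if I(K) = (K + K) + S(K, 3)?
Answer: -1/2288 ≈ -0.00043706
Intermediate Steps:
S(p, R) = 49 (S(p, R) = 7² = 49)
I(K) = 49 + 2*K (I(K) = (K + K) + 49 = 2*K + 49 = 49 + 2*K)
Y(O, V) = V*(61 + V) (Y(O, V) = (V + (49 + 2*6))*V = (V + (49 + 12))*V = (V + 61)*V = (61 + V)*V = V*(61 + V))
1/(-5518 + Y(-27, -95)) = 1/(-5518 - 95*(61 - 95)) = 1/(-5518 - 95*(-34)) = 1/(-5518 + 3230) = 1/(-2288) = -1/2288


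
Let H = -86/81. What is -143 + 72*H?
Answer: -1975/9 ≈ -219.44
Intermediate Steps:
H = -86/81 (H = -86*1/81 = -86/81 ≈ -1.0617)
-143 + 72*H = -143 + 72*(-86/81) = -143 - 688/9 = -1975/9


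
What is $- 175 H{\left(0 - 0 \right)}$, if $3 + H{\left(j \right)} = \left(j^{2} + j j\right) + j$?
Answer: $525$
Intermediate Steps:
$H{\left(j \right)} = -3 + j + 2 j^{2}$ ($H{\left(j \right)} = -3 + \left(\left(j^{2} + j j\right) + j\right) = -3 + \left(\left(j^{2} + j^{2}\right) + j\right) = -3 + \left(2 j^{2} + j\right) = -3 + \left(j + 2 j^{2}\right) = -3 + j + 2 j^{2}$)
$- 175 H{\left(0 - 0 \right)} = - 175 \left(-3 + \left(0 - 0\right) + 2 \left(0 - 0\right)^{2}\right) = - 175 \left(-3 + \left(0 + 0\right) + 2 \left(0 + 0\right)^{2}\right) = - 175 \left(-3 + 0 + 2 \cdot 0^{2}\right) = - 175 \left(-3 + 0 + 2 \cdot 0\right) = - 175 \left(-3 + 0 + 0\right) = \left(-175\right) \left(-3\right) = 525$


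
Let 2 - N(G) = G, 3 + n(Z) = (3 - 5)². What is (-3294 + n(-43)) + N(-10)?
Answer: -3281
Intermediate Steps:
n(Z) = 1 (n(Z) = -3 + (3 - 5)² = -3 + (-2)² = -3 + 4 = 1)
N(G) = 2 - G
(-3294 + n(-43)) + N(-10) = (-3294 + 1) + (2 - 1*(-10)) = -3293 + (2 + 10) = -3293 + 12 = -3281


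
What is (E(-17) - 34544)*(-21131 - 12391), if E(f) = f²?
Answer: 1148296110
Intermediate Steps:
(E(-17) - 34544)*(-21131 - 12391) = ((-17)² - 34544)*(-21131 - 12391) = (289 - 34544)*(-33522) = -34255*(-33522) = 1148296110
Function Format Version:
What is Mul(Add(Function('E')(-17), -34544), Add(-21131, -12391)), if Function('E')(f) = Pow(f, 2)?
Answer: 1148296110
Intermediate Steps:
Mul(Add(Function('E')(-17), -34544), Add(-21131, -12391)) = Mul(Add(Pow(-17, 2), -34544), Add(-21131, -12391)) = Mul(Add(289, -34544), -33522) = Mul(-34255, -33522) = 1148296110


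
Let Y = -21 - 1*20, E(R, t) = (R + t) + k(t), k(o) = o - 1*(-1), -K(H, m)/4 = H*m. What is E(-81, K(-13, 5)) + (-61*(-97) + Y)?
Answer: 6316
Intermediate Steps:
K(H, m) = -4*H*m
k(o) = 1 + o (k(o) = o + 1 = 1 + o)
E(R, t) = 1 + R + 2*t (E(R, t) = (R + t) + (1 + t) = 1 + R + 2*t)
Y = -41 (Y = -21 - 20 = -41)
E(-81, K(-13, 5)) + (-61*(-97) + Y) = (1 - 81 + 2*(-4*(-13)*5)) + (-61*(-97) - 41) = (1 - 81 + 2*260) + (5917 - 41) = (1 - 81 + 520) + 5876 = 440 + 5876 = 6316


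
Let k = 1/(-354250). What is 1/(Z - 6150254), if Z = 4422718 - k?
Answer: -354250/611979627999 ≈ -5.7886e-7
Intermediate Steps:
k = -1/354250 ≈ -2.8229e-6
Z = 1566747851501/354250 (Z = 4422718 - 1*(-1/354250) = 4422718 + 1/354250 = 1566747851501/354250 ≈ 4.4227e+6)
1/(Z - 6150254) = 1/(1566747851501/354250 - 6150254) = 1/(-611979627999/354250) = -354250/611979627999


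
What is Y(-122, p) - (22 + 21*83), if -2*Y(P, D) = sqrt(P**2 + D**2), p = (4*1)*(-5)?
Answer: -1765 - sqrt(3821) ≈ -1826.8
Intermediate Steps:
p = -20 (p = 4*(-5) = -20)
Y(P, D) = -sqrt(D**2 + P**2)/2 (Y(P, D) = -sqrt(P**2 + D**2)/2 = -sqrt(D**2 + P**2)/2)
Y(-122, p) - (22 + 21*83) = -sqrt((-20)**2 + (-122)**2)/2 - (22 + 21*83) = -sqrt(400 + 14884)/2 - (22 + 1743) = -sqrt(3821) - 1*1765 = -sqrt(3821) - 1765 = -1765 - sqrt(3821)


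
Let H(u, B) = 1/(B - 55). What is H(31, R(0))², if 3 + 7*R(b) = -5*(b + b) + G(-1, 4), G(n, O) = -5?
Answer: 49/154449 ≈ 0.00031726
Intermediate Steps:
R(b) = -8/7 - 10*b/7 (R(b) = -3/7 + (-5*(b + b) - 5)/7 = -3/7 + (-10*b - 5)/7 = -3/7 + (-5 - 10*b)/7 = -3/7 + (-5/7 - 10*b/7) = -8/7 - 10*b/7)
H(u, B) = 1/(-55 + B)
H(31, R(0))² = (1/(-55 + (-8/7 - 10/7*0)))² = (1/(-55 + (-8/7 + 0)))² = (1/(-55 - 8/7))² = (1/(-393/7))² = (-7/393)² = 49/154449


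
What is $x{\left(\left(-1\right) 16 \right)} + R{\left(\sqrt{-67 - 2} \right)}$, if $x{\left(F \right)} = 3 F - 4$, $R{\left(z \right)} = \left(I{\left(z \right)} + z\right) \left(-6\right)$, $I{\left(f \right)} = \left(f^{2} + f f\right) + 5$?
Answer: $746 - 6 i \sqrt{69} \approx 746.0 - 49.84 i$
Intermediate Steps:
$I{\left(f \right)} = 5 + 2 f^{2}$ ($I{\left(f \right)} = \left(f^{2} + f^{2}\right) + 5 = 2 f^{2} + 5 = 5 + 2 f^{2}$)
$R{\left(z \right)} = -30 - 12 z^{2} - 6 z$ ($R{\left(z \right)} = \left(\left(5 + 2 z^{2}\right) + z\right) \left(-6\right) = \left(5 + z + 2 z^{2}\right) \left(-6\right) = -30 - 12 z^{2} - 6 z$)
$x{\left(F \right)} = -4 + 3 F$
$x{\left(\left(-1\right) 16 \right)} + R{\left(\sqrt{-67 - 2} \right)} = \left(-4 + 3 \left(\left(-1\right) 16\right)\right) - \left(30 - 828 + 6 \sqrt{-67 - 2}\right) = \left(-4 + 3 \left(-16\right)\right) - \left(30 - 828 + 6 i \sqrt{69}\right) = \left(-4 - 48\right) - \left(30 - 828 + 6 i \sqrt{69}\right) = -52 - \left(-798 + 6 i \sqrt{69}\right) = -52 + \left(798 - 6 i \sqrt{69}\right) = 746 - 6 i \sqrt{69}$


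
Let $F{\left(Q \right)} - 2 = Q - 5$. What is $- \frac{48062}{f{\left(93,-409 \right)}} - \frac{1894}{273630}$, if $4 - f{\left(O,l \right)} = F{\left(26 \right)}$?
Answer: $\frac{6575584537}{2599485} \approx 2529.6$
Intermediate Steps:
$F{\left(Q \right)} = -3 + Q$ ($F{\left(Q \right)} = 2 + \left(Q - 5\right) = 2 + \left(-5 + Q\right) = -3 + Q$)
$f{\left(O,l \right)} = -19$ ($f{\left(O,l \right)} = 4 - \left(-3 + 26\right) = 4 - 23 = -19$)
$- \frac{48062}{f{\left(93,-409 \right)}} - \frac{1894}{273630} = - \frac{48062}{-19} - \frac{1894}{273630} = \left(-48062\right) \left(- \frac{1}{19}\right) - \frac{947}{136815} = \frac{48062}{19} - \frac{947}{136815} = \frac{6575584537}{2599485}$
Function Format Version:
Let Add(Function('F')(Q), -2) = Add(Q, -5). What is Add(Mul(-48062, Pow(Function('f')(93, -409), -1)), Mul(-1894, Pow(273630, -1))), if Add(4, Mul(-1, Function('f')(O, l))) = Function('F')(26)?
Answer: Rational(6575584537, 2599485) ≈ 2529.6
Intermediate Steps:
Function('F')(Q) = Add(-3, Q) (Function('F')(Q) = Add(2, Add(Q, -5)) = Add(2, Add(-5, Q)) = Add(-3, Q))
Function('f')(O, l) = -19 (Function('f')(O, l) = Add(4, Mul(-1, Add(-3, 26))) = Add(4, Mul(-1, 23)) = Add(4, -23) = -19)
Add(Mul(-48062, Pow(Function('f')(93, -409), -1)), Mul(-1894, Pow(273630, -1))) = Add(Mul(-48062, Pow(-19, -1)), Mul(-1894, Pow(273630, -1))) = Add(Mul(-48062, Rational(-1, 19)), Mul(-1894, Rational(1, 273630))) = Add(Rational(48062, 19), Rational(-947, 136815)) = Rational(6575584537, 2599485)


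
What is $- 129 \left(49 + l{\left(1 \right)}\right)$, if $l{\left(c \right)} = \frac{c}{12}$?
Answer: $- \frac{25327}{4} \approx -6331.8$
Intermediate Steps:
$l{\left(c \right)} = \frac{c}{12}$ ($l{\left(c \right)} = c \frac{1}{12} = \frac{c}{12}$)
$- 129 \left(49 + l{\left(1 \right)}\right) = - 129 \left(49 + \frac{1}{12} \cdot 1\right) = - 129 \left(49 + \frac{1}{12}\right) = \left(-129\right) \frac{589}{12} = - \frac{25327}{4}$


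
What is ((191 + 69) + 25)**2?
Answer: 81225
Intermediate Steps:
((191 + 69) + 25)**2 = (260 + 25)**2 = 285**2 = 81225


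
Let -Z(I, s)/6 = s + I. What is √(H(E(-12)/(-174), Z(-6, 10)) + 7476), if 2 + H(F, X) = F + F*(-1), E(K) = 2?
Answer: √7474 ≈ 86.452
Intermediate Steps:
Z(I, s) = -6*I - 6*s (Z(I, s) = -6*(s + I) = -6*(I + s) = -6*I - 6*s)
H(F, X) = -2 (H(F, X) = -2 + (F + F*(-1)) = -2 + (F - F) = -2 + 0 = -2)
√(H(E(-12)/(-174), Z(-6, 10)) + 7476) = √(-2 + 7476) = √7474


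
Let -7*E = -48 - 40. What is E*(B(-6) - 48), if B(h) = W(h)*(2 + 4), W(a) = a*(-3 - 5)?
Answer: 21120/7 ≈ 3017.1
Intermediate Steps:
W(a) = -8*a (W(a) = a*(-8) = -8*a)
B(h) = -48*h (B(h) = (-8*h)*(2 + 4) = -8*h*6 = -48*h)
E = 88/7 (E = -(-48 - 40)/7 = -⅐*(-88) = 88/7 ≈ 12.571)
E*(B(-6) - 48) = 88*(-48*(-6) - 48)/7 = 88*(288 - 48)/7 = (88/7)*240 = 21120/7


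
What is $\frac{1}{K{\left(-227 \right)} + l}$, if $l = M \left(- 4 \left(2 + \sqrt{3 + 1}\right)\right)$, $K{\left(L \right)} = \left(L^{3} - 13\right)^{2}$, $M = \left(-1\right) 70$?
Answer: $\frac{1}{136822054834336} \approx 7.3088 \cdot 10^{-15}$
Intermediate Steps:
$M = -70$
$K{\left(L \right)} = \left(-13 + L^{3}\right)^{2}$
$l = 1120$ ($l = - 70 \left(- 4 \left(2 + \sqrt{3 + 1}\right)\right) = - 70 \left(- 4 \left(2 + \sqrt{4}\right)\right) = - 70 \left(- 4 \left(2 + 2\right)\right) = - 70 \left(\left(-4\right) 4\right) = \left(-70\right) \left(-16\right) = 1120$)
$\frac{1}{K{\left(-227 \right)} + l} = \frac{1}{\left(-13 + \left(-227\right)^{3}\right)^{2} + 1120} = \frac{1}{\left(-13 - 11697083\right)^{2} + 1120} = \frac{1}{\left(-11697096\right)^{2} + 1120} = \frac{1}{136822054833216 + 1120} = \frac{1}{136822054834336}$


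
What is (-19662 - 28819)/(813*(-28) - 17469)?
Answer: 48481/40233 ≈ 1.2050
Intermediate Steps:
(-19662 - 28819)/(813*(-28) - 17469) = -48481/(-22764 - 17469) = -48481/(-40233) = -48481*(-1/40233) = 48481/40233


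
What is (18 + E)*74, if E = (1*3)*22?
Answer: 6216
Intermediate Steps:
E = 66 (E = 3*22 = 66)
(18 + E)*74 = (18 + 66)*74 = 84*74 = 6216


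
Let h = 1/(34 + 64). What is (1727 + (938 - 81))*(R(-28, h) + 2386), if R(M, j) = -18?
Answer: 6118912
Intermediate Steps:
h = 1/98 ≈ 0.010204
(1727 + (938 - 81))*(R(-28, h) + 2386) = (1727 + (938 - 81))*(-18 + 2386) = (1727 + 857)*2368 = 2584*2368 = 6118912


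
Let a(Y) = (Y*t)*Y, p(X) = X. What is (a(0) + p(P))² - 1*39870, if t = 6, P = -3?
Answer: -39861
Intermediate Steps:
a(Y) = 6*Y² (a(Y) = (Y*6)*Y = (6*Y)*Y = 6*Y²)
(a(0) + p(P))² - 1*39870 = (6*0² - 3)² - 1*39870 = (6*0 - 3)² - 39870 = (0 - 3)² - 39870 = (-3)² - 39870 = 9 - 39870 = -39861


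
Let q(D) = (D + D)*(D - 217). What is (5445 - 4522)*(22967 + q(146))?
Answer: 2062905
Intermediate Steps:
q(D) = 2*D*(-217 + D) (q(D) = (2*D)*(-217 + D) = 2*D*(-217 + D))
(5445 - 4522)*(22967 + q(146)) = (5445 - 4522)*(22967 + 2*146*(-217 + 146)) = 923*(22967 + 2*146*(-71)) = 923*(22967 - 20732) = 923*2235 = 2062905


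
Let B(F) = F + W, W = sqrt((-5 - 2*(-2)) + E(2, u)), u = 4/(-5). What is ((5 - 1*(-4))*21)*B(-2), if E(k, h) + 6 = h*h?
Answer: -378 + 189*I*sqrt(159)/5 ≈ -378.0 + 476.64*I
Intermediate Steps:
u = -4/5 (u = 4*(-1/5) = -4/5 ≈ -0.80000)
E(k, h) = -6 + h**2 (E(k, h) = -6 + h*h = -6 + h**2)
W = I*sqrt(159)/5 (W = sqrt((-5 - 2*(-2)) + (-6 + (-4/5)**2)) = sqrt((-5 + 4) + (-6 + 16/25)) = sqrt(-1 - 134/25) = sqrt(-159/25) = I*sqrt(159)/5 ≈ 2.5219*I)
B(F) = F + I*sqrt(159)/5
((5 - 1*(-4))*21)*B(-2) = ((5 - 1*(-4))*21)*(-2 + I*sqrt(159)/5) = ((5 + 4)*21)*(-2 + I*sqrt(159)/5) = (9*21)*(-2 + I*sqrt(159)/5) = 189*(-2 + I*sqrt(159)/5) = -378 + 189*I*sqrt(159)/5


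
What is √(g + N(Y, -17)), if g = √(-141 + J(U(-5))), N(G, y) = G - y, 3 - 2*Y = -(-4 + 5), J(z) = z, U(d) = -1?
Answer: √(19 + I*√142) ≈ 4.5512 + 1.3091*I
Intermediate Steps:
Y = 2 (Y = 3/2 - (-1)*(-4 + 5)/2 = 3/2 - (-1)/2 = 3/2 - ½*(-1) = 3/2 + ½ = 2)
g = I*√142 (g = √(-141 - 1) = √(-142) = I*√142 ≈ 11.916*I)
√(g + N(Y, -17)) = √(I*√142 + (2 - 1*(-17))) = √(I*√142 + (2 + 17)) = √(I*√142 + 19) = √(19 + I*√142)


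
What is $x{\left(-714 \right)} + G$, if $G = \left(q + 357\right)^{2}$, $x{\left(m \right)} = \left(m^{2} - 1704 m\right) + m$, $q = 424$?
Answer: $2335699$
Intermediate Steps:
$x{\left(m \right)} = m^{2} - 1703 m$
$G = 609961$ ($G = \left(424 + 357\right)^{2} = 781^{2} = 609961$)
$x{\left(-714 \right)} + G = - 714 \left(-1703 - 714\right) + 609961 = \left(-714\right) \left(-2417\right) + 609961 = 1725738 + 609961 = 2335699$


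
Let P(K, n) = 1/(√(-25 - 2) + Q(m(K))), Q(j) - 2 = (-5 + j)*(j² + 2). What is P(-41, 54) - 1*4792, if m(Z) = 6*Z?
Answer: -1105689720511906152/230736586080283 - 3*I*√3/230736586080283 ≈ -4792.0 - 2.252e-14*I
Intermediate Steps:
Q(j) = 2 + (-5 + j)*(2 + j²) (Q(j) = 2 + (-5 + j)*(j² + 2) = 2 + (-5 + j)*(2 + j²))
P(K, n) = 1/(-8 - 180*K² + 12*K + 216*K³ + 3*I*√3) (P(K, n) = 1/(√(-25 - 2) + (-8 + (6*K)³ - 5*36*K² + 2*(6*K))) = 1/(√(-27) + (-8 + 216*K³ - 180*K² + 12*K)) = 1/(3*I*√3 + (-8 + 216*K³ - 180*K² + 12*K)) = 1/(3*I*√3 + (-8 - 180*K² + 12*K + 216*K³)) = 1/(-8 - 180*K² + 12*K + 216*K³ + 3*I*√3))
P(-41, 54) - 1*4792 = 1/(-8 - 180*(-41)² + 12*(-41) + 216*(-41)³ + 3*I*√3) - 1*4792 = 1/(-8 - 180*1681 - 492 + 216*(-68921) + 3*I*√3) - 4792 = 1/(-8 - 302580 - 492 - 14886936 + 3*I*√3) - 4792 = 1/(-15190016 + 3*I*√3) - 4792 = -4792 + 1/(-15190016 + 3*I*√3)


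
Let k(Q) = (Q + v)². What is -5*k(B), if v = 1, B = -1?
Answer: 0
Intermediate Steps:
k(Q) = (1 + Q)² (k(Q) = (Q + 1)² = (1 + Q)²)
-5*k(B) = -5*(1 - 1)² = -5*0² = -5*0 = 0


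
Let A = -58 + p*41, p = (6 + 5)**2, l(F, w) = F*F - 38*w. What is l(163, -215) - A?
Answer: 29836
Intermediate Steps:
l(F, w) = F**2 - 38*w
p = 121 (p = 11**2 = 121)
A = 4903 (A = -58 + 121*41 = -58 + 4961 = 4903)
l(163, -215) - A = (163**2 - 38*(-215)) - 1*4903 = (26569 + 8170) - 4903 = 34739 - 4903 = 29836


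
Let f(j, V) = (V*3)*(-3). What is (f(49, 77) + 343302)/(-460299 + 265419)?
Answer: -114203/64960 ≈ -1.7581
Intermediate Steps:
f(j, V) = -9*V (f(j, V) = (3*V)*(-3) = -9*V)
(f(49, 77) + 343302)/(-460299 + 265419) = (-9*77 + 343302)/(-460299 + 265419) = (-693 + 343302)/(-194880) = 342609*(-1/194880) = -114203/64960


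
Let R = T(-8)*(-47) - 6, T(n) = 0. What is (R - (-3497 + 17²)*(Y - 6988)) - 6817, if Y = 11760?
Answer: 15301753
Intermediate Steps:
R = -6 (R = 0*(-47) - 6 = 0 - 6 = -6)
(R - (-3497 + 17²)*(Y - 6988)) - 6817 = (-6 - (-3497 + 17²)*(11760 - 6988)) - 6817 = (-6 - (-3497 + 289)*4772) - 6817 = (-6 - (-3208)*4772) - 6817 = (-6 - 1*(-15308576)) - 6817 = (-6 + 15308576) - 6817 = 15308570 - 6817 = 15301753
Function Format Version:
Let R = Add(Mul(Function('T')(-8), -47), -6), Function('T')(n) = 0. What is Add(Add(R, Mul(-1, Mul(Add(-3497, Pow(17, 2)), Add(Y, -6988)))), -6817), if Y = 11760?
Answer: 15301753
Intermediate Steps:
R = -6 (R = Add(Mul(0, -47), -6) = Add(0, -6) = -6)
Add(Add(R, Mul(-1, Mul(Add(-3497, Pow(17, 2)), Add(Y, -6988)))), -6817) = Add(Add(-6, Mul(-1, Mul(Add(-3497, Pow(17, 2)), Add(11760, -6988)))), -6817) = Add(Add(-6, Mul(-1, Mul(Add(-3497, 289), 4772))), -6817) = Add(Add(-6, Mul(-1, Mul(-3208, 4772))), -6817) = Add(Add(-6, Mul(-1, -15308576)), -6817) = Add(Add(-6, 15308576), -6817) = Add(15308570, -6817) = 15301753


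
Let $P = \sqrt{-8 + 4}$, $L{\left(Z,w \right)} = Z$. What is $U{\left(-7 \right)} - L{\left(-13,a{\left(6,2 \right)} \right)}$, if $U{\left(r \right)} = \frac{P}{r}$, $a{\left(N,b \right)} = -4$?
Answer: $13 - \frac{2 i}{7} \approx 13.0 - 0.28571 i$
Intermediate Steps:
$P = 2 i$ ($P = \sqrt{-4} = 2 i \approx 2.0 i$)
$U{\left(r \right)} = \frac{2 i}{r}$
$U{\left(-7 \right)} - L{\left(-13,a{\left(6,2 \right)} \right)} = \frac{2 i}{-7} - -13 = 2 i \left(- \frac{1}{7}\right) + 13 = - \frac{2 i}{7} + 13 = 13 - \frac{2 i}{7}$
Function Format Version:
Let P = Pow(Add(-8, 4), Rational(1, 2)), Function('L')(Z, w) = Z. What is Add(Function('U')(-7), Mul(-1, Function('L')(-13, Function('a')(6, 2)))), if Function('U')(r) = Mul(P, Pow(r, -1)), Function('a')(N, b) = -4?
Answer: Add(13, Mul(Rational(-2, 7), I)) ≈ Add(13.000, Mul(-0.28571, I))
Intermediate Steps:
P = Mul(2, I) (P = Pow(-4, Rational(1, 2)) = Mul(2, I) ≈ Mul(2.0000, I))
Function('U')(r) = Mul(2, I, Pow(r, -1)) (Function('U')(r) = Mul(Mul(2, I), Pow(r, -1)) = Mul(2, I, Pow(r, -1)))
Add(Function('U')(-7), Mul(-1, Function('L')(-13, Function('a')(6, 2)))) = Add(Mul(2, I, Pow(-7, -1)), Mul(-1, -13)) = Add(Mul(2, I, Rational(-1, 7)), 13) = Add(Mul(Rational(-2, 7), I), 13) = Add(13, Mul(Rational(-2, 7), I))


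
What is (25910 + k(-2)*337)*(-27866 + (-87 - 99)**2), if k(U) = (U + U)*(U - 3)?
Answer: 219734500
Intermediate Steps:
k(U) = 2*U*(-3 + U) (k(U) = (2*U)*(-3 + U) = 2*U*(-3 + U))
(25910 + k(-2)*337)*(-27866 + (-87 - 99)**2) = (25910 + (2*(-2)*(-3 - 2))*337)*(-27866 + (-87 - 99)**2) = (25910 + (2*(-2)*(-5))*337)*(-27866 + (-186)**2) = (25910 + 20*337)*(-27866 + 34596) = (25910 + 6740)*6730 = 32650*6730 = 219734500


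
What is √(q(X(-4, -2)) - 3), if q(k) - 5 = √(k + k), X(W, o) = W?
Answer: √(2 + 2*I*√2) ≈ 1.6529 + 0.8556*I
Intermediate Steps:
q(k) = 5 + √2*√k (q(k) = 5 + √(k + k) = 5 + √(2*k) = 5 + √2*√k)
√(q(X(-4, -2)) - 3) = √((5 + √2*√(-4)) - 3) = √((5 + √2*(2*I)) - 3) = √((5 + 2*I*√2) - 3) = √(2 + 2*I*√2)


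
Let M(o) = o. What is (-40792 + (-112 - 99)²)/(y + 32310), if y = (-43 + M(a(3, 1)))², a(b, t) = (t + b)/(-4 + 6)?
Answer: 3729/33991 ≈ 0.10971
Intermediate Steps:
a(b, t) = b/2 + t/2 (a(b, t) = (b + t)/2 = (b + t)*(½) = b/2 + t/2)
y = 1681 (y = (-43 + ((½)*3 + (½)*1))² = (-43 + (3/2 + ½))² = (-43 + 2)² = (-41)² = 1681)
(-40792 + (-112 - 99)²)/(y + 32310) = (-40792 + (-112 - 99)²)/(1681 + 32310) = (-40792 + (-211)²)/33991 = (-40792 + 44521)*(1/33991) = 3729*(1/33991) = 3729/33991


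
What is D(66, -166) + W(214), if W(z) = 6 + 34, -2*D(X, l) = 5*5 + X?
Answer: -11/2 ≈ -5.5000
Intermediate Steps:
D(X, l) = -25/2 - X/2 (D(X, l) = -(5*5 + X)/2 = -(25 + X)/2 = -25/2 - X/2)
W(z) = 40
D(66, -166) + W(214) = (-25/2 - ½*66) + 40 = (-25/2 - 33) + 40 = -91/2 + 40 = -11/2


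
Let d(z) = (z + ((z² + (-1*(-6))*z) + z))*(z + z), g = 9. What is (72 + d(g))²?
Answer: 7986276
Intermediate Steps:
d(z) = 2*z*(z² + 8*z) (d(z) = (z + ((z² + 6*z) + z))*(2*z) = (z + (z² + 7*z))*(2*z) = (z² + 8*z)*(2*z) = 2*z*(z² + 8*z))
(72 + d(g))² = (72 + 2*9²*(8 + 9))² = (72 + 2*81*17)² = (72 + 2754)² = 2826² = 7986276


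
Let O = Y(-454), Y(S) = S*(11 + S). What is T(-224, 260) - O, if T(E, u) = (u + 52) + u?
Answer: -200550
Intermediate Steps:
T(E, u) = 52 + 2*u (T(E, u) = (52 + u) + u = 52 + 2*u)
O = 201122 (O = -454*(11 - 454) = -454*(-443) = 201122)
T(-224, 260) - O = (52 + 2*260) - 1*201122 = (52 + 520) - 201122 = 572 - 201122 = -200550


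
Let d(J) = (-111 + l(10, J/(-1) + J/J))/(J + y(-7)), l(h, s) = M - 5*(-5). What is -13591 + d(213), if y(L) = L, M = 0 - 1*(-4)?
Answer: -1399914/103 ≈ -13591.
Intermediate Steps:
M = 4 (M = 0 + 4 = 4)
l(h, s) = 29 (l(h, s) = 4 - 5*(-5) = 4 + 25 = 29)
d(J) = -82/(-7 + J) (d(J) = (-111 + 29)/(J - 7) = -82/(-7 + J))
-13591 + d(213) = -13591 - 82/(-7 + 213) = -13591 - 82/206 = -13591 - 82*1/206 = -13591 - 41/103 = -1399914/103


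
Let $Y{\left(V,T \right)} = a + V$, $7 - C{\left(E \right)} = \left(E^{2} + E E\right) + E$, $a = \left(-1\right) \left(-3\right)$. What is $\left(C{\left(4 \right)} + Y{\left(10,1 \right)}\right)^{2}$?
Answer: $256$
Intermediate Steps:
$a = 3$
$C{\left(E \right)} = 7 - E - 2 E^{2}$ ($C{\left(E \right)} = 7 - \left(\left(E^{2} + E E\right) + E\right) = 7 - \left(\left(E^{2} + E^{2}\right) + E\right) = 7 - \left(2 E^{2} + E\right) = 7 - \left(E + 2 E^{2}\right) = 7 - E - 2 E^{2}$)
$Y{\left(V,T \right)} = 3 + V$
$\left(C{\left(4 \right)} + Y{\left(10,1 \right)}\right)^{2} = \left(\left(7 - 4 - 2 \cdot 4^{2}\right) + \left(3 + 10\right)\right)^{2} = \left(\left(7 - 4 - 32\right) + 13\right)^{2} = \left(-29 + 13\right)^{2} = \left(-16\right)^{2} = 256$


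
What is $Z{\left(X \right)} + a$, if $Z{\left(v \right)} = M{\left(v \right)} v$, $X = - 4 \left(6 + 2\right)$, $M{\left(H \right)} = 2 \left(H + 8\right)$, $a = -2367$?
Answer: $-831$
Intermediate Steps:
$M{\left(H \right)} = 16 + 2 H$ ($M{\left(H \right)} = 2 \left(8 + H\right) = 16 + 2 H$)
$X = -32$ ($X = \left(-4\right) 8 = -32$)
$Z{\left(v \right)} = v \left(16 + 2 v\right)$ ($Z{\left(v \right)} = \left(16 + 2 v\right) v = v \left(16 + 2 v\right)$)
$Z{\left(X \right)} + a = 2 \left(-32\right) \left(8 - 32\right) - 2367 = 2 \left(-32\right) \left(-24\right) - 2367 = 1536 - 2367 = -831$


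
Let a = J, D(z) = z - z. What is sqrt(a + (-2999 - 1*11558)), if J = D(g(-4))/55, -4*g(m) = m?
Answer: I*sqrt(14557) ≈ 120.65*I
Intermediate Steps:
g(m) = -m/4
D(z) = 0
J = 0 (J = 0/55 = 0*(1/55) = 0)
a = 0
sqrt(a + (-2999 - 1*11558)) = sqrt(0 + (-2999 - 1*11558)) = sqrt(0 + (-2999 - 11558)) = sqrt(0 - 14557) = sqrt(-14557) = I*sqrt(14557)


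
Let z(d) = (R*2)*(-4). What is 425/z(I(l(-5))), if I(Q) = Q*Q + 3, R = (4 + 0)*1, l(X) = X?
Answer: -425/32 ≈ -13.281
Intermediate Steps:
R = 4 (R = 4*1 = 4)
I(Q) = 3 + Q**2 (I(Q) = Q**2 + 3 = 3 + Q**2)
z(d) = -32 (z(d) = (4*2)*(-4) = 8*(-4) = -32)
425/z(I(l(-5))) = 425/(-32) = 425*(-1/32) = -425/32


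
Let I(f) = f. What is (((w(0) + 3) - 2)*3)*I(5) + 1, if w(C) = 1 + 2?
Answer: 61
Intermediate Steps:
w(C) = 3
(((w(0) + 3) - 2)*3)*I(5) + 1 = (((3 + 3) - 2)*3)*5 + 1 = ((6 - 2)*3)*5 + 1 = (4*3)*5 + 1 = 12*5 + 1 = 60 + 1 = 61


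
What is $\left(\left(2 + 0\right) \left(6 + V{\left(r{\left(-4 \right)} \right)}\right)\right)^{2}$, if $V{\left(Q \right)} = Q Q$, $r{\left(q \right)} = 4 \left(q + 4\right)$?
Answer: $144$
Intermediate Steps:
$r{\left(q \right)} = 16 + 4 q$ ($r{\left(q \right)} = 4 \left(4 + q\right) = 16 + 4 q$)
$V{\left(Q \right)} = Q^{2}$
$\left(\left(2 + 0\right) \left(6 + V{\left(r{\left(-4 \right)} \right)}\right)\right)^{2} = \left(\left(2 + 0\right) \left(6 + \left(16 + 4 \left(-4\right)\right)^{2}\right)\right)^{2} = \left(2 \left(6 + \left(16 - 16\right)^{2}\right)\right)^{2} = \left(2 \left(6 + 0^{2}\right)\right)^{2} = \left(2 \left(6 + 0\right)\right)^{2} = \left(2 \cdot 6\right)^{2} = 12^{2} = 144$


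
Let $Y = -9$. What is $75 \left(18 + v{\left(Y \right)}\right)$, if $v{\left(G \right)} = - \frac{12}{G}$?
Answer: $1450$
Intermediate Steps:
$75 \left(18 + v{\left(Y \right)}\right) = 75 \left(18 - \frac{12}{-9}\right) = 75 \left(18 - - \frac{4}{3}\right) = 75 \left(18 + \frac{4}{3}\right) = 75 \cdot \frac{58}{3} = 1450$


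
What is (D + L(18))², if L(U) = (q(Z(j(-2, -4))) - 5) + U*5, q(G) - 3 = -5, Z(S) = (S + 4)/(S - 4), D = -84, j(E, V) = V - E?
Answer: 1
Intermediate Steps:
Z(S) = (4 + S)/(-4 + S)
q(G) = -2 (q(G) = 3 - 5 = -2)
L(U) = -7 + 5*U (L(U) = (-2 - 5) + U*5 = -7 + 5*U)
(D + L(18))² = (-84 + (-7 + 5*18))² = (-84 + (-7 + 90))² = (-84 + 83)² = (-1)² = 1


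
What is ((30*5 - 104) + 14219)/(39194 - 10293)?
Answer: 14265/28901 ≈ 0.49358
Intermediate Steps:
((30*5 - 104) + 14219)/(39194 - 10293) = ((150 - 104) + 14219)/28901 = (46 + 14219)*(1/28901) = 14265*(1/28901) = 14265/28901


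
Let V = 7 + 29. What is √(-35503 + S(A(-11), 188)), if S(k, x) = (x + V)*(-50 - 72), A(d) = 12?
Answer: I*√62831 ≈ 250.66*I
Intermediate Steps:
V = 36
S(k, x) = -4392 - 122*x (S(k, x) = (x + 36)*(-50 - 72) = (36 + x)*(-122) = -4392 - 122*x)
√(-35503 + S(A(-11), 188)) = √(-35503 + (-4392 - 122*188)) = √(-35503 + (-4392 - 22936)) = √(-35503 - 27328) = √(-62831) = I*√62831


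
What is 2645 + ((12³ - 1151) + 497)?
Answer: 3719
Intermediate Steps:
2645 + ((12³ - 1151) + 497) = 2645 + ((1728 - 1151) + 497) = 2645 + (577 + 497) = 2645 + 1074 = 3719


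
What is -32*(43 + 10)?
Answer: -1696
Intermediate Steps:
-32*(43 + 10) = -32*53 = -1696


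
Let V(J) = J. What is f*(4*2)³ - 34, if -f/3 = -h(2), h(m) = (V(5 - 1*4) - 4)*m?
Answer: -9250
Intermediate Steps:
h(m) = -3*m (h(m) = ((5 - 1*4) - 4)*m = ((5 - 4) - 4)*m = (1 - 4)*m = -3*m)
f = -18 (f = -(-3)*(-3*2) = -(-3)*(-6) = -3*6 = -18)
f*(4*2)³ - 34 = -18*(4*2)³ - 34 = -18*8³ - 34 = -18*512 - 34 = -9216 - 34 = -9250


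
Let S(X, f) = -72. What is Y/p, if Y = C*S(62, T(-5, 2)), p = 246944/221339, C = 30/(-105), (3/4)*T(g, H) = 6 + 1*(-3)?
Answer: 1992051/108038 ≈ 18.438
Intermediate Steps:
T(g, H) = 4 (T(g, H) = 4*(6 + 1*(-3))/3 = 4*(6 - 3)/3 = (4/3)*3 = 4)
C = -2/7 (C = 30*(-1/105) = -2/7 ≈ -0.28571)
p = 246944/221339 (p = 246944*(1/221339) = 246944/221339 ≈ 1.1157)
Y = 144/7 (Y = -2/7*(-72) = 144/7 ≈ 20.571)
Y/p = 144/(7*(246944/221339)) = (144/7)*(221339/246944) = 1992051/108038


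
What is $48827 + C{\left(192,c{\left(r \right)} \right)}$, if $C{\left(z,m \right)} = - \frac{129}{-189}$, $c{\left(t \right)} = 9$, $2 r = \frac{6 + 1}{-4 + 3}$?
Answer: $\frac{3076144}{63} \approx 48828.0$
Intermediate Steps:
$r = - \frac{7}{2}$ ($r = \frac{\left(6 + 1\right) \frac{1}{-4 + 3}}{2} = \frac{7 \frac{1}{-1}}{2} = \frac{7 \left(-1\right)}{2} = \frac{1}{2} \left(-7\right) = - \frac{7}{2} \approx -3.5$)
$C{\left(z,m \right)} = \frac{43}{63}$ ($C{\left(z,m \right)} = \left(-129\right) \left(- \frac{1}{189}\right) = \frac{43}{63}$)
$48827 + C{\left(192,c{\left(r \right)} \right)} = 48827 + \frac{43}{63} = \frac{3076144}{63}$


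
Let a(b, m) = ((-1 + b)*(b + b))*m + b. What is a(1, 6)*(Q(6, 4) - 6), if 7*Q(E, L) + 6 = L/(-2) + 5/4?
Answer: -195/28 ≈ -6.9643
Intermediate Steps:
Q(E, L) = -19/28 - L/14 (Q(E, L) = -6/7 + (L/(-2) + 5/4)/7 = -6/7 + (L*(-½) + 5*(¼))/7 = -6/7 + (-L/2 + 5/4)/7 = -6/7 + (5/4 - L/2)/7 = -6/7 + (5/28 - L/14) = -19/28 - L/14)
a(b, m) = b + 2*b*m*(-1 + b) (a(b, m) = ((-1 + b)*(2*b))*m + b = (2*b*(-1 + b))*m + b = 2*b*m*(-1 + b) + b = b + 2*b*m*(-1 + b))
a(1, 6)*(Q(6, 4) - 6) = (1*(1 - 2*6 + 2*1*6))*((-19/28 - 1/14*4) - 6) = (1*(1 - 12 + 12))*((-19/28 - 2/7) - 6) = (1*1)*(-27/28 - 6) = 1*(-195/28) = -195/28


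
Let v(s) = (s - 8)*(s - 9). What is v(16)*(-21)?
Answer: -1176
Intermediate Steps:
v(s) = (-9 + s)*(-8 + s) (v(s) = (-8 + s)*(-9 + s) = (-9 + s)*(-8 + s))
v(16)*(-21) = (72 + 16**2 - 17*16)*(-21) = (72 + 256 - 272)*(-21) = 56*(-21) = -1176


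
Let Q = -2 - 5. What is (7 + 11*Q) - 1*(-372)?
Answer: 302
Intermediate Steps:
Q = -7
(7 + 11*Q) - 1*(-372) = (7 + 11*(-7)) - 1*(-372) = (7 - 77) + 372 = -70 + 372 = 302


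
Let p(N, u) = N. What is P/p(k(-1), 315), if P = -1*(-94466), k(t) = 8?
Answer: 47233/4 ≈ 11808.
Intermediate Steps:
P = 94466
P/p(k(-1), 315) = 94466/8 = 94466*(1/8) = 47233/4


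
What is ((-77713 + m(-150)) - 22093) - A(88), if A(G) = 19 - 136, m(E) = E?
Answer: -99839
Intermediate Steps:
A(G) = -117
((-77713 + m(-150)) - 22093) - A(88) = ((-77713 - 150) - 22093) - 1*(-117) = (-77863 - 22093) + 117 = -99956 + 117 = -99839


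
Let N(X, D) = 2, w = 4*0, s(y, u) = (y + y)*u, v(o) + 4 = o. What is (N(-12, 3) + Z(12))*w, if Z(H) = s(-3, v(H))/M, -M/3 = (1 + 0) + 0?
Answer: 0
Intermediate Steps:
v(o) = -4 + o
s(y, u) = 2*u*y (s(y, u) = (2*y)*u = 2*u*y)
w = 0
M = -3 (M = -3*((1 + 0) + 0) = -3*(1 + 0) = -3*1 = -3)
Z(H) = -8 + 2*H (Z(H) = (2*(-4 + H)*(-3))/(-3) = (24 - 6*H)*(-⅓) = -8 + 2*H)
(N(-12, 3) + Z(12))*w = (2 + (-8 + 2*12))*0 = (2 + (-8 + 24))*0 = (2 + 16)*0 = 18*0 = 0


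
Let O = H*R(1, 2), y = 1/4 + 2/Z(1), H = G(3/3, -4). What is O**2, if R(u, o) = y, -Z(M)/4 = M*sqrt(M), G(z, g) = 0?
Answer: 0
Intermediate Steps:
Z(M) = -4*M**(3/2) (Z(M) = -4*M*sqrt(M) = -4*M**(3/2))
H = 0
y = -1/4 (y = 1/4 + 2/((-4*1**(3/2))) = 1*(1/4) + 2/((-4*1)) = 1/4 + 2/(-4) = 1/4 + 2*(-1/4) = 1/4 - 1/2 = -1/4 ≈ -0.25000)
R(u, o) = -1/4
O = 0 (O = 0*(-1/4) = 0)
O**2 = 0**2 = 0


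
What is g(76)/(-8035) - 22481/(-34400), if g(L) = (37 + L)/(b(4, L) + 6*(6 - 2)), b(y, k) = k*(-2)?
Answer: 144532163/221123200 ≈ 0.65363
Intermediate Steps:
b(y, k) = -2*k
g(L) = (37 + L)/(24 - 2*L) (g(L) = (37 + L)/(-2*L + 6*(6 - 2)) = (37 + L)/(-2*L + 6*4) = (37 + L)/(-2*L + 24) = (37 + L)/(24 - 2*L))
g(76)/(-8035) - 22481/(-34400) = ((-37 - 1*76)/(2*(-12 + 76)))/(-8035) - 22481/(-34400) = ((½)*(-37 - 76)/64)*(-1/8035) - 22481*(-1/34400) = ((½)*(1/64)*(-113))*(-1/8035) + 22481/34400 = -113/128*(-1/8035) + 22481/34400 = 113/1028480 + 22481/34400 = 144532163/221123200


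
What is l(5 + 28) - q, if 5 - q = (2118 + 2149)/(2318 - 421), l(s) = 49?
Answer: 87735/1897 ≈ 46.249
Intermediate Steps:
q = 5218/1897 (q = 5 - (2118 + 2149)/(2318 - 421) = 5 - 4267/1897 = 5218/1897 ≈ 2.7507)
l(5 + 28) - q = 49 - 1*5218/1897 = 49 - 5218/1897 = 87735/1897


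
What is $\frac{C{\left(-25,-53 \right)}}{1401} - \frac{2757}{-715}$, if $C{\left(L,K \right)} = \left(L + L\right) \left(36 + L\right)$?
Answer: $\frac{3469307}{1001715} \approx 3.4634$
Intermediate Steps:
$C{\left(L,K \right)} = 2 L \left(36 + L\right)$
$\frac{C{\left(-25,-53 \right)}}{1401} - \frac{2757}{-715} = \frac{2 \left(-25\right) \left(36 - 25\right)}{1401} - \frac{2757}{-715} = 2 \left(-25\right) 11 \cdot \frac{1}{1401} - - \frac{2757}{715} = \left(-550\right) \frac{1}{1401} + \frac{2757}{715} = - \frac{550}{1401} + \frac{2757}{715} = \frac{3469307}{1001715}$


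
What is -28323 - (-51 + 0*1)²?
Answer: -30924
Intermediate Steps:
-28323 - (-51 + 0*1)² = -28323 - (-51 + 0)² = -28323 - 1*(-51)² = -28323 - 1*2601 = -28323 - 2601 = -30924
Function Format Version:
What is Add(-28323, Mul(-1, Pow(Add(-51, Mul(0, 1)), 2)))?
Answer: -30924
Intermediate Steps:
Add(-28323, Mul(-1, Pow(Add(-51, Mul(0, 1)), 2))) = Add(-28323, Mul(-1, Pow(Add(-51, 0), 2))) = Add(-28323, Mul(-1, Pow(-51, 2))) = Add(-28323, Mul(-1, 2601)) = Add(-28323, -2601) = -30924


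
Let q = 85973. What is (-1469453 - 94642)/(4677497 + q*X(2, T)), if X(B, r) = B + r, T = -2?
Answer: -1564095/4677497 ≈ -0.33439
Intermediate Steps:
(-1469453 - 94642)/(4677497 + q*X(2, T)) = (-1469453 - 94642)/(4677497 + 85973*(2 - 2)) = -1564095/(4677497 + 85973*0) = -1564095/(4677497 + 0) = -1564095/4677497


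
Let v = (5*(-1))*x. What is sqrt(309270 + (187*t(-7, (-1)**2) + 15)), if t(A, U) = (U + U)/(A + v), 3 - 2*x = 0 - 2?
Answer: sqrt(470393313)/39 ≈ 556.12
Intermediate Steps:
x = 5/2 (x = 3/2 - (0 - 2)/2 = 3/2 - 1/2*(-2) = 3/2 + 1 = 5/2 ≈ 2.5000)
v = -25/2 (v = (5*(-1))*(5/2) = -5*5/2 = -25/2 ≈ -12.500)
t(A, U) = 2*U/(-25/2 + A) (t(A, U) = (U + U)/(A - 25/2) = (2*U)/(-25/2 + A) = 2*U/(-25/2 + A))
sqrt(309270 + (187*t(-7, (-1)**2) + 15)) = sqrt(309270 + (187*(4*(-1)**2/(-25 + 2*(-7))) + 15)) = sqrt(309270 + (187*(4*1/(-25 - 14)) + 15)) = sqrt(309270 + (187*(4*1/(-39)) + 15)) = sqrt(309270 + (187*(4*1*(-1/39)) + 15)) = sqrt(309270 + (187*(-4/39) + 15)) = sqrt(309270 + (-748/39 + 15)) = sqrt(309270 - 163/39) = sqrt(12061367/39) = sqrt(470393313)/39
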